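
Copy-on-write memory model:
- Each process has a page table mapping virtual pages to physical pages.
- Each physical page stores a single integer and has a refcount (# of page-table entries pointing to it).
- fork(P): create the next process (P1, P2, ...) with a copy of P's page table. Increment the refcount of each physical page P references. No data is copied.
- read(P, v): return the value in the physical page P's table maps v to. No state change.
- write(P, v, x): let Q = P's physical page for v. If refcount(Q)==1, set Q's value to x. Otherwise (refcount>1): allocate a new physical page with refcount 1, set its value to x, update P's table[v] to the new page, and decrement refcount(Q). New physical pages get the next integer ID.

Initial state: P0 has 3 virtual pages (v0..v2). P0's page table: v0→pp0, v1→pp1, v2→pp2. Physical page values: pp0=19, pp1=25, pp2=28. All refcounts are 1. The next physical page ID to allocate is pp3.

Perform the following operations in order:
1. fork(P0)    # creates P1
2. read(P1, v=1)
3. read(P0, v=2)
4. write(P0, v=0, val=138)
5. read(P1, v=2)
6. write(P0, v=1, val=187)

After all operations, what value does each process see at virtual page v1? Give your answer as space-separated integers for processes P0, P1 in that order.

Answer: 187 25

Derivation:
Op 1: fork(P0) -> P1. 3 ppages; refcounts: pp0:2 pp1:2 pp2:2
Op 2: read(P1, v1) -> 25. No state change.
Op 3: read(P0, v2) -> 28. No state change.
Op 4: write(P0, v0, 138). refcount(pp0)=2>1 -> COPY to pp3. 4 ppages; refcounts: pp0:1 pp1:2 pp2:2 pp3:1
Op 5: read(P1, v2) -> 28. No state change.
Op 6: write(P0, v1, 187). refcount(pp1)=2>1 -> COPY to pp4. 5 ppages; refcounts: pp0:1 pp1:1 pp2:2 pp3:1 pp4:1
P0: v1 -> pp4 = 187
P1: v1 -> pp1 = 25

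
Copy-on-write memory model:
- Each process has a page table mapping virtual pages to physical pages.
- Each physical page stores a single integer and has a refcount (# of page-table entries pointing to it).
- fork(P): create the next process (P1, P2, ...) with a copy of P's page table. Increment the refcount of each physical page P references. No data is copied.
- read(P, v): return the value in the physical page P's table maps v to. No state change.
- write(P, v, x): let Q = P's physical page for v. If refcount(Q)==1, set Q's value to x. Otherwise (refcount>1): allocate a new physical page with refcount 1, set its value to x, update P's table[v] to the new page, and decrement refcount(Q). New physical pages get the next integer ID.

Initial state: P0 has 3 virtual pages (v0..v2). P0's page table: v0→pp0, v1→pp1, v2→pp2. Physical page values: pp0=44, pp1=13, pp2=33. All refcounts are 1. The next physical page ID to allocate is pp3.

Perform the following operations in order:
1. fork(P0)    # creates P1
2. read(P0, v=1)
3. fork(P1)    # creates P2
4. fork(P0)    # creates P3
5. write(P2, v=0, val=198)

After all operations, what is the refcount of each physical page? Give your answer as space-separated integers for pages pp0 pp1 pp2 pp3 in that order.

Answer: 3 4 4 1

Derivation:
Op 1: fork(P0) -> P1. 3 ppages; refcounts: pp0:2 pp1:2 pp2:2
Op 2: read(P0, v1) -> 13. No state change.
Op 3: fork(P1) -> P2. 3 ppages; refcounts: pp0:3 pp1:3 pp2:3
Op 4: fork(P0) -> P3. 3 ppages; refcounts: pp0:4 pp1:4 pp2:4
Op 5: write(P2, v0, 198). refcount(pp0)=4>1 -> COPY to pp3. 4 ppages; refcounts: pp0:3 pp1:4 pp2:4 pp3:1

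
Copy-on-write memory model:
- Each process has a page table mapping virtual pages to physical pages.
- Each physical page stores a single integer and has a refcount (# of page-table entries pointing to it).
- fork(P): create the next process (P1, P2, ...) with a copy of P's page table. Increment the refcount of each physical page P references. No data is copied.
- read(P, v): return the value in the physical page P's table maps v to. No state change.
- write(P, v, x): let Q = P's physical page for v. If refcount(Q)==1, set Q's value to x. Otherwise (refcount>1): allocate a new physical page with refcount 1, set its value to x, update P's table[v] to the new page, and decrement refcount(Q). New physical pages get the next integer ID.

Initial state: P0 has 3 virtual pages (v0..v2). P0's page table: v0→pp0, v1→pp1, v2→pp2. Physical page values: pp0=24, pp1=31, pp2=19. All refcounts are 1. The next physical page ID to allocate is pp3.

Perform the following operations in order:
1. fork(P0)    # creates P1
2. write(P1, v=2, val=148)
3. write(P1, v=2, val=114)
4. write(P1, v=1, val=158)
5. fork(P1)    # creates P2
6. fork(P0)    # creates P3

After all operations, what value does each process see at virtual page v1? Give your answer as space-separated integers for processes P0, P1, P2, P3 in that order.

Answer: 31 158 158 31

Derivation:
Op 1: fork(P0) -> P1. 3 ppages; refcounts: pp0:2 pp1:2 pp2:2
Op 2: write(P1, v2, 148). refcount(pp2)=2>1 -> COPY to pp3. 4 ppages; refcounts: pp0:2 pp1:2 pp2:1 pp3:1
Op 3: write(P1, v2, 114). refcount(pp3)=1 -> write in place. 4 ppages; refcounts: pp0:2 pp1:2 pp2:1 pp3:1
Op 4: write(P1, v1, 158). refcount(pp1)=2>1 -> COPY to pp4. 5 ppages; refcounts: pp0:2 pp1:1 pp2:1 pp3:1 pp4:1
Op 5: fork(P1) -> P2. 5 ppages; refcounts: pp0:3 pp1:1 pp2:1 pp3:2 pp4:2
Op 6: fork(P0) -> P3. 5 ppages; refcounts: pp0:4 pp1:2 pp2:2 pp3:2 pp4:2
P0: v1 -> pp1 = 31
P1: v1 -> pp4 = 158
P2: v1 -> pp4 = 158
P3: v1 -> pp1 = 31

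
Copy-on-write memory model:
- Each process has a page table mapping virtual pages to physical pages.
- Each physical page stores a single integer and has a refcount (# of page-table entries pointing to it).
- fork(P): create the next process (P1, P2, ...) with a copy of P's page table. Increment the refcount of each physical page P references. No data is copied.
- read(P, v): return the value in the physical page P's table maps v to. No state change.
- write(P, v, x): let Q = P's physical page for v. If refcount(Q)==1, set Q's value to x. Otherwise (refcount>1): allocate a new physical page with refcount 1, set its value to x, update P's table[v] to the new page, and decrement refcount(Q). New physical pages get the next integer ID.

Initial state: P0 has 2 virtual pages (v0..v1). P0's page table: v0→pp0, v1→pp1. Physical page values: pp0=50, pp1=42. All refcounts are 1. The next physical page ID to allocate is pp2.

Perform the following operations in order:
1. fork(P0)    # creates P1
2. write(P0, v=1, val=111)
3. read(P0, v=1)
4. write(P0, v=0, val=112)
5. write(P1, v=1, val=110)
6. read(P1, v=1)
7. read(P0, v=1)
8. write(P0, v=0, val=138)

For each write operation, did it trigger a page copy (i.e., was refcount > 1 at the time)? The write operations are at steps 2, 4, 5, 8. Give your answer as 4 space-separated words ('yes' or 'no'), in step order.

Op 1: fork(P0) -> P1. 2 ppages; refcounts: pp0:2 pp1:2
Op 2: write(P0, v1, 111). refcount(pp1)=2>1 -> COPY to pp2. 3 ppages; refcounts: pp0:2 pp1:1 pp2:1
Op 3: read(P0, v1) -> 111. No state change.
Op 4: write(P0, v0, 112). refcount(pp0)=2>1 -> COPY to pp3. 4 ppages; refcounts: pp0:1 pp1:1 pp2:1 pp3:1
Op 5: write(P1, v1, 110). refcount(pp1)=1 -> write in place. 4 ppages; refcounts: pp0:1 pp1:1 pp2:1 pp3:1
Op 6: read(P1, v1) -> 110. No state change.
Op 7: read(P0, v1) -> 111. No state change.
Op 8: write(P0, v0, 138). refcount(pp3)=1 -> write in place. 4 ppages; refcounts: pp0:1 pp1:1 pp2:1 pp3:1

yes yes no no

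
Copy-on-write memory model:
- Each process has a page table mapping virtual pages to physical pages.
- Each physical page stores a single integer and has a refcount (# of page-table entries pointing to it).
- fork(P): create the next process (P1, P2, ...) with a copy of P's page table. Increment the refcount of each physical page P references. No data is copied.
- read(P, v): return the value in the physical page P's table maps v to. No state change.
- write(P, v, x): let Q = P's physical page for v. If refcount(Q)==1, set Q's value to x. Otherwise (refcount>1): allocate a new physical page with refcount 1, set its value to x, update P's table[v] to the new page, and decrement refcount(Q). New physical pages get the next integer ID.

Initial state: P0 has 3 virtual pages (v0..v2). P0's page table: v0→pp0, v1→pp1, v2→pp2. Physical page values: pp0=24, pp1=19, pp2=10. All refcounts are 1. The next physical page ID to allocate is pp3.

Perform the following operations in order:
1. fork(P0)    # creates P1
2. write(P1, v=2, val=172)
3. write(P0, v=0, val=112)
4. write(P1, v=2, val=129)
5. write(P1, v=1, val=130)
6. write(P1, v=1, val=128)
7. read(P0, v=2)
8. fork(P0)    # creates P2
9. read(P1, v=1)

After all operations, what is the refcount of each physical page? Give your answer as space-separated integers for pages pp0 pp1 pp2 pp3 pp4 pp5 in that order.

Answer: 1 2 2 1 2 1

Derivation:
Op 1: fork(P0) -> P1. 3 ppages; refcounts: pp0:2 pp1:2 pp2:2
Op 2: write(P1, v2, 172). refcount(pp2)=2>1 -> COPY to pp3. 4 ppages; refcounts: pp0:2 pp1:2 pp2:1 pp3:1
Op 3: write(P0, v0, 112). refcount(pp0)=2>1 -> COPY to pp4. 5 ppages; refcounts: pp0:1 pp1:2 pp2:1 pp3:1 pp4:1
Op 4: write(P1, v2, 129). refcount(pp3)=1 -> write in place. 5 ppages; refcounts: pp0:1 pp1:2 pp2:1 pp3:1 pp4:1
Op 5: write(P1, v1, 130). refcount(pp1)=2>1 -> COPY to pp5. 6 ppages; refcounts: pp0:1 pp1:1 pp2:1 pp3:1 pp4:1 pp5:1
Op 6: write(P1, v1, 128). refcount(pp5)=1 -> write in place. 6 ppages; refcounts: pp0:1 pp1:1 pp2:1 pp3:1 pp4:1 pp5:1
Op 7: read(P0, v2) -> 10. No state change.
Op 8: fork(P0) -> P2. 6 ppages; refcounts: pp0:1 pp1:2 pp2:2 pp3:1 pp4:2 pp5:1
Op 9: read(P1, v1) -> 128. No state change.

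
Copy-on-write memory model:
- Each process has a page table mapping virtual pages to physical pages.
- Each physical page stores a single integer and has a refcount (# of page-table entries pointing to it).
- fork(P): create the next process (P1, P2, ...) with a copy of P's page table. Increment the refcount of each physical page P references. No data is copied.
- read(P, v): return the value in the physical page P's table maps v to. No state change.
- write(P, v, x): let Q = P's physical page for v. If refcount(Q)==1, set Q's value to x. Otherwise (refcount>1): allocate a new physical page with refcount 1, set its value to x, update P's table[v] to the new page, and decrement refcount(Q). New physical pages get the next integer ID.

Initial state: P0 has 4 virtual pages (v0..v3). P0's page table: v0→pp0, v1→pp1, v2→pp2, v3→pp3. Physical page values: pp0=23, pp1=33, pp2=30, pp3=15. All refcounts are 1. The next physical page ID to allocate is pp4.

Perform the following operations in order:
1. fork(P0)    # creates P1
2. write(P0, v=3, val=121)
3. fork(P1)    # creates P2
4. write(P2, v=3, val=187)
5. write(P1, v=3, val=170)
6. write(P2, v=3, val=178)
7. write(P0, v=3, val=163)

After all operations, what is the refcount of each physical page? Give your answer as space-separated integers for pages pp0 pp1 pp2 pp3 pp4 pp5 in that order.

Op 1: fork(P0) -> P1. 4 ppages; refcounts: pp0:2 pp1:2 pp2:2 pp3:2
Op 2: write(P0, v3, 121). refcount(pp3)=2>1 -> COPY to pp4. 5 ppages; refcounts: pp0:2 pp1:2 pp2:2 pp3:1 pp4:1
Op 3: fork(P1) -> P2. 5 ppages; refcounts: pp0:3 pp1:3 pp2:3 pp3:2 pp4:1
Op 4: write(P2, v3, 187). refcount(pp3)=2>1 -> COPY to pp5. 6 ppages; refcounts: pp0:3 pp1:3 pp2:3 pp3:1 pp4:1 pp5:1
Op 5: write(P1, v3, 170). refcount(pp3)=1 -> write in place. 6 ppages; refcounts: pp0:3 pp1:3 pp2:3 pp3:1 pp4:1 pp5:1
Op 6: write(P2, v3, 178). refcount(pp5)=1 -> write in place. 6 ppages; refcounts: pp0:3 pp1:3 pp2:3 pp3:1 pp4:1 pp5:1
Op 7: write(P0, v3, 163). refcount(pp4)=1 -> write in place. 6 ppages; refcounts: pp0:3 pp1:3 pp2:3 pp3:1 pp4:1 pp5:1

Answer: 3 3 3 1 1 1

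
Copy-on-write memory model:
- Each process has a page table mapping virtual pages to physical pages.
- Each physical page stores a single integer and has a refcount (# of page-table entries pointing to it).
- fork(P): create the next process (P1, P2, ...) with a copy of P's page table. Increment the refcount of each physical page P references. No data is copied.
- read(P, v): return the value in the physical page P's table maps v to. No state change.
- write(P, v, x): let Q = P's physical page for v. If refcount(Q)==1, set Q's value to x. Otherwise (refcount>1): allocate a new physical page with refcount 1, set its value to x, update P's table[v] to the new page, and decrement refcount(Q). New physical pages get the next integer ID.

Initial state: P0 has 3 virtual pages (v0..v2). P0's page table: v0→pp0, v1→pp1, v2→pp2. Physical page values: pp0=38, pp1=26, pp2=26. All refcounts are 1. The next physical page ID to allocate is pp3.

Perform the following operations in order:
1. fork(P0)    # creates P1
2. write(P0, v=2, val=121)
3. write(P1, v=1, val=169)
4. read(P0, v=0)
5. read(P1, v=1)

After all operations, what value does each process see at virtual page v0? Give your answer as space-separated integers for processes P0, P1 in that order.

Op 1: fork(P0) -> P1. 3 ppages; refcounts: pp0:2 pp1:2 pp2:2
Op 2: write(P0, v2, 121). refcount(pp2)=2>1 -> COPY to pp3. 4 ppages; refcounts: pp0:2 pp1:2 pp2:1 pp3:1
Op 3: write(P1, v1, 169). refcount(pp1)=2>1 -> COPY to pp4. 5 ppages; refcounts: pp0:2 pp1:1 pp2:1 pp3:1 pp4:1
Op 4: read(P0, v0) -> 38. No state change.
Op 5: read(P1, v1) -> 169. No state change.
P0: v0 -> pp0 = 38
P1: v0 -> pp0 = 38

Answer: 38 38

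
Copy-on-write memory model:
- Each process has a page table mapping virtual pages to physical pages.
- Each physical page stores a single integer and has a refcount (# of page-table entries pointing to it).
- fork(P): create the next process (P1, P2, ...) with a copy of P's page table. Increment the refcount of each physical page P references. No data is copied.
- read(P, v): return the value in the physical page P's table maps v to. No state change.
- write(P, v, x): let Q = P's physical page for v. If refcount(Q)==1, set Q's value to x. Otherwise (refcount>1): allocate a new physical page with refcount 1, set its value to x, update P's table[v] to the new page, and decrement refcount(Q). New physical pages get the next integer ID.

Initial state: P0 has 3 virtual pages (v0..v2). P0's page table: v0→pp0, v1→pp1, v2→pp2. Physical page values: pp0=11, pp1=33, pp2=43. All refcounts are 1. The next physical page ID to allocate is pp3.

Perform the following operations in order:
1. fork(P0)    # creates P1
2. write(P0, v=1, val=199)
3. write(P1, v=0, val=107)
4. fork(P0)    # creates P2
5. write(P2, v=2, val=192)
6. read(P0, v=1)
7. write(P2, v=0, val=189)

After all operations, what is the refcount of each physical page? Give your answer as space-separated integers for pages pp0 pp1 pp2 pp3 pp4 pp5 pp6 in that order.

Op 1: fork(P0) -> P1. 3 ppages; refcounts: pp0:2 pp1:2 pp2:2
Op 2: write(P0, v1, 199). refcount(pp1)=2>1 -> COPY to pp3. 4 ppages; refcounts: pp0:2 pp1:1 pp2:2 pp3:1
Op 3: write(P1, v0, 107). refcount(pp0)=2>1 -> COPY to pp4. 5 ppages; refcounts: pp0:1 pp1:1 pp2:2 pp3:1 pp4:1
Op 4: fork(P0) -> P2. 5 ppages; refcounts: pp0:2 pp1:1 pp2:3 pp3:2 pp4:1
Op 5: write(P2, v2, 192). refcount(pp2)=3>1 -> COPY to pp5. 6 ppages; refcounts: pp0:2 pp1:1 pp2:2 pp3:2 pp4:1 pp5:1
Op 6: read(P0, v1) -> 199. No state change.
Op 7: write(P2, v0, 189). refcount(pp0)=2>1 -> COPY to pp6. 7 ppages; refcounts: pp0:1 pp1:1 pp2:2 pp3:2 pp4:1 pp5:1 pp6:1

Answer: 1 1 2 2 1 1 1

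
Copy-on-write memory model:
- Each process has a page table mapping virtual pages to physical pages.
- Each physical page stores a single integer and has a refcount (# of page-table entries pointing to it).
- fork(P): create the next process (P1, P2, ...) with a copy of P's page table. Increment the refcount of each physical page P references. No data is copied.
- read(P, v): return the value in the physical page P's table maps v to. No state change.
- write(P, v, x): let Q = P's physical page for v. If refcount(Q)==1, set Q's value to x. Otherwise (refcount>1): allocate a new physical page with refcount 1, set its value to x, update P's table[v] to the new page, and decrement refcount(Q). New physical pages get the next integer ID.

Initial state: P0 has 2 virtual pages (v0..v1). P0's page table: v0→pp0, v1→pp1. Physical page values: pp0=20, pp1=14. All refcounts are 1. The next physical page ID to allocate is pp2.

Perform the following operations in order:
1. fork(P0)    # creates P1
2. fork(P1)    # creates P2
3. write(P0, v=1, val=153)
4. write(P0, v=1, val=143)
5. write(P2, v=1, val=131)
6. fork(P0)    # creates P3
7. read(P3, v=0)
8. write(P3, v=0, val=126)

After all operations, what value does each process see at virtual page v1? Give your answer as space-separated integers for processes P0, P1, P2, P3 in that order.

Answer: 143 14 131 143

Derivation:
Op 1: fork(P0) -> P1. 2 ppages; refcounts: pp0:2 pp1:2
Op 2: fork(P1) -> P2. 2 ppages; refcounts: pp0:3 pp1:3
Op 3: write(P0, v1, 153). refcount(pp1)=3>1 -> COPY to pp2. 3 ppages; refcounts: pp0:3 pp1:2 pp2:1
Op 4: write(P0, v1, 143). refcount(pp2)=1 -> write in place. 3 ppages; refcounts: pp0:3 pp1:2 pp2:1
Op 5: write(P2, v1, 131). refcount(pp1)=2>1 -> COPY to pp3. 4 ppages; refcounts: pp0:3 pp1:1 pp2:1 pp3:1
Op 6: fork(P0) -> P3. 4 ppages; refcounts: pp0:4 pp1:1 pp2:2 pp3:1
Op 7: read(P3, v0) -> 20. No state change.
Op 8: write(P3, v0, 126). refcount(pp0)=4>1 -> COPY to pp4. 5 ppages; refcounts: pp0:3 pp1:1 pp2:2 pp3:1 pp4:1
P0: v1 -> pp2 = 143
P1: v1 -> pp1 = 14
P2: v1 -> pp3 = 131
P3: v1 -> pp2 = 143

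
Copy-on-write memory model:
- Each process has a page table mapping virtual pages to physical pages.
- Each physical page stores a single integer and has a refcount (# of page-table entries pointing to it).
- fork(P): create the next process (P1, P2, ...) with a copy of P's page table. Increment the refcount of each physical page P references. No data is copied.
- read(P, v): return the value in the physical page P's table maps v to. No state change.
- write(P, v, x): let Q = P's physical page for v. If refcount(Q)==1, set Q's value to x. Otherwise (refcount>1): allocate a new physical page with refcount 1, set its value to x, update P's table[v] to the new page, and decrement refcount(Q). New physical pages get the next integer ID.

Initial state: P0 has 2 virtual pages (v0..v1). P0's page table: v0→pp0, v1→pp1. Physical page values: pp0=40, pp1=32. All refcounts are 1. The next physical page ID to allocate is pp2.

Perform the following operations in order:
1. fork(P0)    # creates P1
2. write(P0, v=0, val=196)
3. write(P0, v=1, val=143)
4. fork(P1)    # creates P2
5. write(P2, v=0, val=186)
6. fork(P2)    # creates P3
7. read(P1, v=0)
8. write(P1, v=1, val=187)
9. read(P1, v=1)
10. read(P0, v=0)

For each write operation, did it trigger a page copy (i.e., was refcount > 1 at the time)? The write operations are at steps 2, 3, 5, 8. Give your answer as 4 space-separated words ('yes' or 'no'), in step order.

Op 1: fork(P0) -> P1. 2 ppages; refcounts: pp0:2 pp1:2
Op 2: write(P0, v0, 196). refcount(pp0)=2>1 -> COPY to pp2. 3 ppages; refcounts: pp0:1 pp1:2 pp2:1
Op 3: write(P0, v1, 143). refcount(pp1)=2>1 -> COPY to pp3. 4 ppages; refcounts: pp0:1 pp1:1 pp2:1 pp3:1
Op 4: fork(P1) -> P2. 4 ppages; refcounts: pp0:2 pp1:2 pp2:1 pp3:1
Op 5: write(P2, v0, 186). refcount(pp0)=2>1 -> COPY to pp4. 5 ppages; refcounts: pp0:1 pp1:2 pp2:1 pp3:1 pp4:1
Op 6: fork(P2) -> P3. 5 ppages; refcounts: pp0:1 pp1:3 pp2:1 pp3:1 pp4:2
Op 7: read(P1, v0) -> 40. No state change.
Op 8: write(P1, v1, 187). refcount(pp1)=3>1 -> COPY to pp5. 6 ppages; refcounts: pp0:1 pp1:2 pp2:1 pp3:1 pp4:2 pp5:1
Op 9: read(P1, v1) -> 187. No state change.
Op 10: read(P0, v0) -> 196. No state change.

yes yes yes yes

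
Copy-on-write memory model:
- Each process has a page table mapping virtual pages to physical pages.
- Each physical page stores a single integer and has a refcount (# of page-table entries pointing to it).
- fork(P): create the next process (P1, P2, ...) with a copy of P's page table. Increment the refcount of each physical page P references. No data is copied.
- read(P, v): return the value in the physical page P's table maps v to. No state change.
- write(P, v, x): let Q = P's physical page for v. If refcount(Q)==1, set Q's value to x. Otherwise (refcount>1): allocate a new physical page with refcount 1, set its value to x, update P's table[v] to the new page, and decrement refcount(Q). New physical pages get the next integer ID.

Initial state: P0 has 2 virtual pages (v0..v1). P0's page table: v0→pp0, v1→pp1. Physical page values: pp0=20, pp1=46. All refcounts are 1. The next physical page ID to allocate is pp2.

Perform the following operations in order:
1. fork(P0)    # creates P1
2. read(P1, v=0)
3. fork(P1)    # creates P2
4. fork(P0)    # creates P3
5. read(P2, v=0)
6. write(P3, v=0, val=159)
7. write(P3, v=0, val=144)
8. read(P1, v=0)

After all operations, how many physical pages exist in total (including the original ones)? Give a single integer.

Answer: 3

Derivation:
Op 1: fork(P0) -> P1. 2 ppages; refcounts: pp0:2 pp1:2
Op 2: read(P1, v0) -> 20. No state change.
Op 3: fork(P1) -> P2. 2 ppages; refcounts: pp0:3 pp1:3
Op 4: fork(P0) -> P3. 2 ppages; refcounts: pp0:4 pp1:4
Op 5: read(P2, v0) -> 20. No state change.
Op 6: write(P3, v0, 159). refcount(pp0)=4>1 -> COPY to pp2. 3 ppages; refcounts: pp0:3 pp1:4 pp2:1
Op 7: write(P3, v0, 144). refcount(pp2)=1 -> write in place. 3 ppages; refcounts: pp0:3 pp1:4 pp2:1
Op 8: read(P1, v0) -> 20. No state change.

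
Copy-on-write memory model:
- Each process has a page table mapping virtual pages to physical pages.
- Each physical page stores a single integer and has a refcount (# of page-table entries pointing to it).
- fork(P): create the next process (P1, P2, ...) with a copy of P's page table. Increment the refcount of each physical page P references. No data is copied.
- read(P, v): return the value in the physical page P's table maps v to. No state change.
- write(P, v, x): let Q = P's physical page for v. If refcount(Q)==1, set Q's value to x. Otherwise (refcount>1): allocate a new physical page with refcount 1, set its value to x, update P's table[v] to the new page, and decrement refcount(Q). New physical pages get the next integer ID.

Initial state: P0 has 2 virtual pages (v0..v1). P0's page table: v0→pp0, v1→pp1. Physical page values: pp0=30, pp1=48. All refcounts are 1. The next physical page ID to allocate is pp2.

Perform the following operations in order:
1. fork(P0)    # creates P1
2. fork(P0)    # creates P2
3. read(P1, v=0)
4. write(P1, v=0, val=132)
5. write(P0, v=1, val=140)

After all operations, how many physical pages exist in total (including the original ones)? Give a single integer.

Op 1: fork(P0) -> P1. 2 ppages; refcounts: pp0:2 pp1:2
Op 2: fork(P0) -> P2. 2 ppages; refcounts: pp0:3 pp1:3
Op 3: read(P1, v0) -> 30. No state change.
Op 4: write(P1, v0, 132). refcount(pp0)=3>1 -> COPY to pp2. 3 ppages; refcounts: pp0:2 pp1:3 pp2:1
Op 5: write(P0, v1, 140). refcount(pp1)=3>1 -> COPY to pp3. 4 ppages; refcounts: pp0:2 pp1:2 pp2:1 pp3:1

Answer: 4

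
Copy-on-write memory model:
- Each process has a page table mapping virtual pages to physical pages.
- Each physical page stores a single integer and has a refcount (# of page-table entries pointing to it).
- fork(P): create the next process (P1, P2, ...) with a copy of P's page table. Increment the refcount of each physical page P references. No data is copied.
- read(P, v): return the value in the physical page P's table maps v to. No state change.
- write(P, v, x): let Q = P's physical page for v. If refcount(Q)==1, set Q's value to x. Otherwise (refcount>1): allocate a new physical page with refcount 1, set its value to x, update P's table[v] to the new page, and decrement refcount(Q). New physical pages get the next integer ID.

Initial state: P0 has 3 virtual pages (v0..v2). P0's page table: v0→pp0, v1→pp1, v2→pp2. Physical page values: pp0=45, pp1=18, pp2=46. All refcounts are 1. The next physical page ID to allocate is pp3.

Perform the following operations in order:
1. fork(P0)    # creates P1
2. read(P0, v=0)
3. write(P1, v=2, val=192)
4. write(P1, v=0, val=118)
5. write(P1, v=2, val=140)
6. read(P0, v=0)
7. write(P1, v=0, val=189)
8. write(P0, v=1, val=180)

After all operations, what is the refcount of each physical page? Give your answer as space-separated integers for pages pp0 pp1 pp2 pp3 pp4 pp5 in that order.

Op 1: fork(P0) -> P1. 3 ppages; refcounts: pp0:2 pp1:2 pp2:2
Op 2: read(P0, v0) -> 45. No state change.
Op 3: write(P1, v2, 192). refcount(pp2)=2>1 -> COPY to pp3. 4 ppages; refcounts: pp0:2 pp1:2 pp2:1 pp3:1
Op 4: write(P1, v0, 118). refcount(pp0)=2>1 -> COPY to pp4. 5 ppages; refcounts: pp0:1 pp1:2 pp2:1 pp3:1 pp4:1
Op 5: write(P1, v2, 140). refcount(pp3)=1 -> write in place. 5 ppages; refcounts: pp0:1 pp1:2 pp2:1 pp3:1 pp4:1
Op 6: read(P0, v0) -> 45. No state change.
Op 7: write(P1, v0, 189). refcount(pp4)=1 -> write in place. 5 ppages; refcounts: pp0:1 pp1:2 pp2:1 pp3:1 pp4:1
Op 8: write(P0, v1, 180). refcount(pp1)=2>1 -> COPY to pp5. 6 ppages; refcounts: pp0:1 pp1:1 pp2:1 pp3:1 pp4:1 pp5:1

Answer: 1 1 1 1 1 1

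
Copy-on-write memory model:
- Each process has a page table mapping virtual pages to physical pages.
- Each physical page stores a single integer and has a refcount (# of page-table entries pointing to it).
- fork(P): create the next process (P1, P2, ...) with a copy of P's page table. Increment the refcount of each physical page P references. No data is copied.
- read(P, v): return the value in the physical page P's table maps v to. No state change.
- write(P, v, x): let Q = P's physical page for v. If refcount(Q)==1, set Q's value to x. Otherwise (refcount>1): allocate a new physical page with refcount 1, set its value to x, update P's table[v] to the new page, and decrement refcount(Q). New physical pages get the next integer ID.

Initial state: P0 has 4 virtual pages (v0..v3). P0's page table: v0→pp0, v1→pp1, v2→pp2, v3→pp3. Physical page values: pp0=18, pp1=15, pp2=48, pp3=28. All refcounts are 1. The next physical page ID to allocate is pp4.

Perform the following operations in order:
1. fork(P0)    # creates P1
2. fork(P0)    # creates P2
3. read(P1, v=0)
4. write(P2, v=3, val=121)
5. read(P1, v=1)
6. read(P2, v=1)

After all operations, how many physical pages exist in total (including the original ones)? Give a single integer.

Answer: 5

Derivation:
Op 1: fork(P0) -> P1. 4 ppages; refcounts: pp0:2 pp1:2 pp2:2 pp3:2
Op 2: fork(P0) -> P2. 4 ppages; refcounts: pp0:3 pp1:3 pp2:3 pp3:3
Op 3: read(P1, v0) -> 18. No state change.
Op 4: write(P2, v3, 121). refcount(pp3)=3>1 -> COPY to pp4. 5 ppages; refcounts: pp0:3 pp1:3 pp2:3 pp3:2 pp4:1
Op 5: read(P1, v1) -> 15. No state change.
Op 6: read(P2, v1) -> 15. No state change.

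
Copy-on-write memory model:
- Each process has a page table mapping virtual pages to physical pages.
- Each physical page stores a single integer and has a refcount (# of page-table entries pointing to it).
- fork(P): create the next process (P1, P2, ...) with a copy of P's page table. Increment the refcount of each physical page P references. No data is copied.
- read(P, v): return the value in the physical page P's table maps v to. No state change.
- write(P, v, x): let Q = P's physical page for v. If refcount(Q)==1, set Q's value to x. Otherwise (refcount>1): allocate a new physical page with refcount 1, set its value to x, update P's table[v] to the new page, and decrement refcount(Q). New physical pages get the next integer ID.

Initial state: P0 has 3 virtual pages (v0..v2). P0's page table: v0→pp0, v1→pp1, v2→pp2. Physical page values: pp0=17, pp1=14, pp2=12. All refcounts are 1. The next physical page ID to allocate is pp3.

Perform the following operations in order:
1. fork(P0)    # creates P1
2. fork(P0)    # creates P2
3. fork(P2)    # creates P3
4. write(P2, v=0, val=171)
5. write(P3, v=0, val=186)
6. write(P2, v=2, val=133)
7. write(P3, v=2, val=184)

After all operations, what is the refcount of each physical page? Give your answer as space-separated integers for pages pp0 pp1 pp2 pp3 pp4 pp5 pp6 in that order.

Op 1: fork(P0) -> P1. 3 ppages; refcounts: pp0:2 pp1:2 pp2:2
Op 2: fork(P0) -> P2. 3 ppages; refcounts: pp0:3 pp1:3 pp2:3
Op 3: fork(P2) -> P3. 3 ppages; refcounts: pp0:4 pp1:4 pp2:4
Op 4: write(P2, v0, 171). refcount(pp0)=4>1 -> COPY to pp3. 4 ppages; refcounts: pp0:3 pp1:4 pp2:4 pp3:1
Op 5: write(P3, v0, 186). refcount(pp0)=3>1 -> COPY to pp4. 5 ppages; refcounts: pp0:2 pp1:4 pp2:4 pp3:1 pp4:1
Op 6: write(P2, v2, 133). refcount(pp2)=4>1 -> COPY to pp5. 6 ppages; refcounts: pp0:2 pp1:4 pp2:3 pp3:1 pp4:1 pp5:1
Op 7: write(P3, v2, 184). refcount(pp2)=3>1 -> COPY to pp6. 7 ppages; refcounts: pp0:2 pp1:4 pp2:2 pp3:1 pp4:1 pp5:1 pp6:1

Answer: 2 4 2 1 1 1 1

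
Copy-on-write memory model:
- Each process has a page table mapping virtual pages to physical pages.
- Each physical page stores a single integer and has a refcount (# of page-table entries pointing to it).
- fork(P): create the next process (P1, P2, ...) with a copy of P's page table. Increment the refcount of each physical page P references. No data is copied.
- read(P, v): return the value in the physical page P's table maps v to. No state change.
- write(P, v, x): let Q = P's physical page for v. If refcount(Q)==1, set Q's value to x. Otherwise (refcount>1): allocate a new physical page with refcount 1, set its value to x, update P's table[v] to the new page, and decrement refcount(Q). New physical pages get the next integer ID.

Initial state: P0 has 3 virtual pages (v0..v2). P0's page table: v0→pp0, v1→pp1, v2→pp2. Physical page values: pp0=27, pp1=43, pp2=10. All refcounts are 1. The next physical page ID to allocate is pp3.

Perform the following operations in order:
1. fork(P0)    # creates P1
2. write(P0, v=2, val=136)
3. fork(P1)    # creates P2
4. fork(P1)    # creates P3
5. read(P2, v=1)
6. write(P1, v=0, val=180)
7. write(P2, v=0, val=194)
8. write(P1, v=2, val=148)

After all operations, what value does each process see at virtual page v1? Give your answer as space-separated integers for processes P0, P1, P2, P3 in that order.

Op 1: fork(P0) -> P1. 3 ppages; refcounts: pp0:2 pp1:2 pp2:2
Op 2: write(P0, v2, 136). refcount(pp2)=2>1 -> COPY to pp3. 4 ppages; refcounts: pp0:2 pp1:2 pp2:1 pp3:1
Op 3: fork(P1) -> P2. 4 ppages; refcounts: pp0:3 pp1:3 pp2:2 pp3:1
Op 4: fork(P1) -> P3. 4 ppages; refcounts: pp0:4 pp1:4 pp2:3 pp3:1
Op 5: read(P2, v1) -> 43. No state change.
Op 6: write(P1, v0, 180). refcount(pp0)=4>1 -> COPY to pp4. 5 ppages; refcounts: pp0:3 pp1:4 pp2:3 pp3:1 pp4:1
Op 7: write(P2, v0, 194). refcount(pp0)=3>1 -> COPY to pp5. 6 ppages; refcounts: pp0:2 pp1:4 pp2:3 pp3:1 pp4:1 pp5:1
Op 8: write(P1, v2, 148). refcount(pp2)=3>1 -> COPY to pp6. 7 ppages; refcounts: pp0:2 pp1:4 pp2:2 pp3:1 pp4:1 pp5:1 pp6:1
P0: v1 -> pp1 = 43
P1: v1 -> pp1 = 43
P2: v1 -> pp1 = 43
P3: v1 -> pp1 = 43

Answer: 43 43 43 43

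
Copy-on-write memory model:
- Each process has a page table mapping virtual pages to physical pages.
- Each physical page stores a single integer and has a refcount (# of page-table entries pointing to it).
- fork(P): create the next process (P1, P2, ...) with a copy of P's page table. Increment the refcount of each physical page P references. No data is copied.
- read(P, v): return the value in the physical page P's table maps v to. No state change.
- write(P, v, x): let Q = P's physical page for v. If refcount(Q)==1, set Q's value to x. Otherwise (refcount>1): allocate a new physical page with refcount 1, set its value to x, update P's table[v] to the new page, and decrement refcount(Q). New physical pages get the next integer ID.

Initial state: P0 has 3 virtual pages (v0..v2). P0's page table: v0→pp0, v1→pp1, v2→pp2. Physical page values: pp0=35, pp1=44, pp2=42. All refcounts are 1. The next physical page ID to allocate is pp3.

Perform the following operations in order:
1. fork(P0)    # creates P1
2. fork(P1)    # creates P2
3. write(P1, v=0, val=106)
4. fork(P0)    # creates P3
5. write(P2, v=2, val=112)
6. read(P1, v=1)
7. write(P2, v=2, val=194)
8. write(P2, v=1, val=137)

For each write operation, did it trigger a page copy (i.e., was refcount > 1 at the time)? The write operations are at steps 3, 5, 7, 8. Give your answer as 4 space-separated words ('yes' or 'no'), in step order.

Op 1: fork(P0) -> P1. 3 ppages; refcounts: pp0:2 pp1:2 pp2:2
Op 2: fork(P1) -> P2. 3 ppages; refcounts: pp0:3 pp1:3 pp2:3
Op 3: write(P1, v0, 106). refcount(pp0)=3>1 -> COPY to pp3. 4 ppages; refcounts: pp0:2 pp1:3 pp2:3 pp3:1
Op 4: fork(P0) -> P3. 4 ppages; refcounts: pp0:3 pp1:4 pp2:4 pp3:1
Op 5: write(P2, v2, 112). refcount(pp2)=4>1 -> COPY to pp4. 5 ppages; refcounts: pp0:3 pp1:4 pp2:3 pp3:1 pp4:1
Op 6: read(P1, v1) -> 44. No state change.
Op 7: write(P2, v2, 194). refcount(pp4)=1 -> write in place. 5 ppages; refcounts: pp0:3 pp1:4 pp2:3 pp3:1 pp4:1
Op 8: write(P2, v1, 137). refcount(pp1)=4>1 -> COPY to pp5. 6 ppages; refcounts: pp0:3 pp1:3 pp2:3 pp3:1 pp4:1 pp5:1

yes yes no yes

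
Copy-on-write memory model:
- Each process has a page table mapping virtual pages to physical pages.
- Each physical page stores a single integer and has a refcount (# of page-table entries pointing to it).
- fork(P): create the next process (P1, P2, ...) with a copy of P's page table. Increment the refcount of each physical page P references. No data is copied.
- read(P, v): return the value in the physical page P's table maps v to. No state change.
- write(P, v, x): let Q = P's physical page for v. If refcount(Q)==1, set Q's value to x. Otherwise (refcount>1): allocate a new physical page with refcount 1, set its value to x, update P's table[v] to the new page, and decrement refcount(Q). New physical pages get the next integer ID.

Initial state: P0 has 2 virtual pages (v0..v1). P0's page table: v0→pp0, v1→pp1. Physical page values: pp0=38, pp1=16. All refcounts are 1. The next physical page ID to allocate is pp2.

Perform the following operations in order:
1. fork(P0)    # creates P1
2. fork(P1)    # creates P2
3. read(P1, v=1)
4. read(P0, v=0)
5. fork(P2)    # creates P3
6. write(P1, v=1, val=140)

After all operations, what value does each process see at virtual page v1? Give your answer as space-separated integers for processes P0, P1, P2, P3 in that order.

Op 1: fork(P0) -> P1. 2 ppages; refcounts: pp0:2 pp1:2
Op 2: fork(P1) -> P2. 2 ppages; refcounts: pp0:3 pp1:3
Op 3: read(P1, v1) -> 16. No state change.
Op 4: read(P0, v0) -> 38. No state change.
Op 5: fork(P2) -> P3. 2 ppages; refcounts: pp0:4 pp1:4
Op 6: write(P1, v1, 140). refcount(pp1)=4>1 -> COPY to pp2. 3 ppages; refcounts: pp0:4 pp1:3 pp2:1
P0: v1 -> pp1 = 16
P1: v1 -> pp2 = 140
P2: v1 -> pp1 = 16
P3: v1 -> pp1 = 16

Answer: 16 140 16 16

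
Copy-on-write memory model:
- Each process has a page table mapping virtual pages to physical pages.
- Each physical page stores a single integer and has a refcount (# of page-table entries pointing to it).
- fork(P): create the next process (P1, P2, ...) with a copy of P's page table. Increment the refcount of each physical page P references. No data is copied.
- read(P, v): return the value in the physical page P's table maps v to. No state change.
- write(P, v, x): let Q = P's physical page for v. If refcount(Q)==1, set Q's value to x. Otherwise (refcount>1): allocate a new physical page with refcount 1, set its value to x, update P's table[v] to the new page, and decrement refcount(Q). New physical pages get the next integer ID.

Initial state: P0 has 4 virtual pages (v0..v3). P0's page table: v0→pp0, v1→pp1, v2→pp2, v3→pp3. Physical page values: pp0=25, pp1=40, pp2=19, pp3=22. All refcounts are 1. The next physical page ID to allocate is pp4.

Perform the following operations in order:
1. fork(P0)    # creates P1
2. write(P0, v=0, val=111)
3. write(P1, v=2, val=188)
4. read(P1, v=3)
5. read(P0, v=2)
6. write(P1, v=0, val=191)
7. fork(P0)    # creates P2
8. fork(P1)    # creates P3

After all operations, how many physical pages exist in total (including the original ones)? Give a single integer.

Op 1: fork(P0) -> P1. 4 ppages; refcounts: pp0:2 pp1:2 pp2:2 pp3:2
Op 2: write(P0, v0, 111). refcount(pp0)=2>1 -> COPY to pp4. 5 ppages; refcounts: pp0:1 pp1:2 pp2:2 pp3:2 pp4:1
Op 3: write(P1, v2, 188). refcount(pp2)=2>1 -> COPY to pp5. 6 ppages; refcounts: pp0:1 pp1:2 pp2:1 pp3:2 pp4:1 pp5:1
Op 4: read(P1, v3) -> 22. No state change.
Op 5: read(P0, v2) -> 19. No state change.
Op 6: write(P1, v0, 191). refcount(pp0)=1 -> write in place. 6 ppages; refcounts: pp0:1 pp1:2 pp2:1 pp3:2 pp4:1 pp5:1
Op 7: fork(P0) -> P2. 6 ppages; refcounts: pp0:1 pp1:3 pp2:2 pp3:3 pp4:2 pp5:1
Op 8: fork(P1) -> P3. 6 ppages; refcounts: pp0:2 pp1:4 pp2:2 pp3:4 pp4:2 pp5:2

Answer: 6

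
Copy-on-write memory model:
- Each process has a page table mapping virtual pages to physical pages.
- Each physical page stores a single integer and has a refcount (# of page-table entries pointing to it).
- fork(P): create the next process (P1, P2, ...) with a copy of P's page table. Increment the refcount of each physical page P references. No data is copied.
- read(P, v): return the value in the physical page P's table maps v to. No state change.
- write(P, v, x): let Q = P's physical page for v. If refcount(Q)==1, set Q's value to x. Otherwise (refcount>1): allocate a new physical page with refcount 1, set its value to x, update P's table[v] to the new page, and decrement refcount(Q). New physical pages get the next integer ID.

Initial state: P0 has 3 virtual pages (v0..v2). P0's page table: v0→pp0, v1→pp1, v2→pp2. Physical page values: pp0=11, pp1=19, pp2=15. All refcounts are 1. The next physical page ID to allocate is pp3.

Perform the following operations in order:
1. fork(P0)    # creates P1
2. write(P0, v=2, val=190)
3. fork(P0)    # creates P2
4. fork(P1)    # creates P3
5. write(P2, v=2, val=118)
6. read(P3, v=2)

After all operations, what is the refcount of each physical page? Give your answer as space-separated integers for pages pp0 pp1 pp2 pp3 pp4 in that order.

Op 1: fork(P0) -> P1. 3 ppages; refcounts: pp0:2 pp1:2 pp2:2
Op 2: write(P0, v2, 190). refcount(pp2)=2>1 -> COPY to pp3. 4 ppages; refcounts: pp0:2 pp1:2 pp2:1 pp3:1
Op 3: fork(P0) -> P2. 4 ppages; refcounts: pp0:3 pp1:3 pp2:1 pp3:2
Op 4: fork(P1) -> P3. 4 ppages; refcounts: pp0:4 pp1:4 pp2:2 pp3:2
Op 5: write(P2, v2, 118). refcount(pp3)=2>1 -> COPY to pp4. 5 ppages; refcounts: pp0:4 pp1:4 pp2:2 pp3:1 pp4:1
Op 6: read(P3, v2) -> 15. No state change.

Answer: 4 4 2 1 1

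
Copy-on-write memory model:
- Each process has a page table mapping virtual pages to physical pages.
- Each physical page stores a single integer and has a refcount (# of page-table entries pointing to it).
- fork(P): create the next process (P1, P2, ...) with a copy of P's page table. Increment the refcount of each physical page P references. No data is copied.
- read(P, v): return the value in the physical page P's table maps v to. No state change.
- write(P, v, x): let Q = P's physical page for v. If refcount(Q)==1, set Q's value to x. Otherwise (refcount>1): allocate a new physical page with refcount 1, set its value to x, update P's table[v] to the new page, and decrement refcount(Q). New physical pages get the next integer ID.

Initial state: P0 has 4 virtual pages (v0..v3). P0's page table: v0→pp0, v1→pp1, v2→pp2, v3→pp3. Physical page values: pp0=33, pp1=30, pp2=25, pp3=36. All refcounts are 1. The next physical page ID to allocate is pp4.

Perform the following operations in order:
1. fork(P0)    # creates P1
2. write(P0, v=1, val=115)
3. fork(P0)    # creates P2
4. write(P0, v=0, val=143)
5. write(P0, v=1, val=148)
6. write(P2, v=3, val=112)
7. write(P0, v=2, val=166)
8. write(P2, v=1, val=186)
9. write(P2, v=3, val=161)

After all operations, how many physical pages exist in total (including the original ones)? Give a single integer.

Answer: 9

Derivation:
Op 1: fork(P0) -> P1. 4 ppages; refcounts: pp0:2 pp1:2 pp2:2 pp3:2
Op 2: write(P0, v1, 115). refcount(pp1)=2>1 -> COPY to pp4. 5 ppages; refcounts: pp0:2 pp1:1 pp2:2 pp3:2 pp4:1
Op 3: fork(P0) -> P2. 5 ppages; refcounts: pp0:3 pp1:1 pp2:3 pp3:3 pp4:2
Op 4: write(P0, v0, 143). refcount(pp0)=3>1 -> COPY to pp5. 6 ppages; refcounts: pp0:2 pp1:1 pp2:3 pp3:3 pp4:2 pp5:1
Op 5: write(P0, v1, 148). refcount(pp4)=2>1 -> COPY to pp6. 7 ppages; refcounts: pp0:2 pp1:1 pp2:3 pp3:3 pp4:1 pp5:1 pp6:1
Op 6: write(P2, v3, 112). refcount(pp3)=3>1 -> COPY to pp7. 8 ppages; refcounts: pp0:2 pp1:1 pp2:3 pp3:2 pp4:1 pp5:1 pp6:1 pp7:1
Op 7: write(P0, v2, 166). refcount(pp2)=3>1 -> COPY to pp8. 9 ppages; refcounts: pp0:2 pp1:1 pp2:2 pp3:2 pp4:1 pp5:1 pp6:1 pp7:1 pp8:1
Op 8: write(P2, v1, 186). refcount(pp4)=1 -> write in place. 9 ppages; refcounts: pp0:2 pp1:1 pp2:2 pp3:2 pp4:1 pp5:1 pp6:1 pp7:1 pp8:1
Op 9: write(P2, v3, 161). refcount(pp7)=1 -> write in place. 9 ppages; refcounts: pp0:2 pp1:1 pp2:2 pp3:2 pp4:1 pp5:1 pp6:1 pp7:1 pp8:1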